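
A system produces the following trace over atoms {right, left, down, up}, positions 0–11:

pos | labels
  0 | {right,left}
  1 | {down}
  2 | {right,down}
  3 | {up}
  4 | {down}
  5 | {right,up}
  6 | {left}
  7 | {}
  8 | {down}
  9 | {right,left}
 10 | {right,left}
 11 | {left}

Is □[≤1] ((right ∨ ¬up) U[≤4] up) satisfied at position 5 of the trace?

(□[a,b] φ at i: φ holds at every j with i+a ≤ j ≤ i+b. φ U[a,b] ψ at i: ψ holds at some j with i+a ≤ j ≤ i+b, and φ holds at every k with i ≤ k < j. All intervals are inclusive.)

Check ((right ∨ ¬up) U[≤4] up) at every j in [5,6]:
  j=5: holds
  j=6: fails
Fails at j=6 → formula fails.

False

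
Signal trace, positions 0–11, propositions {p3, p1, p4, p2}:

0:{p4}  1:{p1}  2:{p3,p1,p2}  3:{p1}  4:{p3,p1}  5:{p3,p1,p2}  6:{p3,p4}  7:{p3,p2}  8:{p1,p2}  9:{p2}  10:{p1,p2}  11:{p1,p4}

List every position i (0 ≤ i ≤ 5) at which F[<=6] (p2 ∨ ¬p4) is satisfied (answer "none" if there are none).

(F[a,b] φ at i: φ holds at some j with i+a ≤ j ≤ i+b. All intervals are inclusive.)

0, 1, 2, 3, 4, 5

Evaluate at each i in [0,5]:
  i=0: ✓ (witness j=1)
  i=1: ✓ (witness j=1)
  i=2: ✓ (witness j=2)
  i=3: ✓ (witness j=3)
  i=4: ✓ (witness j=4)
  i=5: ✓ (witness j=5)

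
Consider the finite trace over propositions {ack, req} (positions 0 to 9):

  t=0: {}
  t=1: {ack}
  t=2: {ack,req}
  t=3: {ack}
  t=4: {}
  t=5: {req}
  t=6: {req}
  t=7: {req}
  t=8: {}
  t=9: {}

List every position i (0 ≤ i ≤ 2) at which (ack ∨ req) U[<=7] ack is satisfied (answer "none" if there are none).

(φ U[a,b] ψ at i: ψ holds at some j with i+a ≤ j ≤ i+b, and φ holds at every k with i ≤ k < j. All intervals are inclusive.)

1, 2

Evaluate at each i in [0,2]:
  i=0: ✗ (lhs fails at k=0 before rhs at j=1)
  i=1: ✓ (rhs at j=1)
  i=2: ✓ (rhs at j=2)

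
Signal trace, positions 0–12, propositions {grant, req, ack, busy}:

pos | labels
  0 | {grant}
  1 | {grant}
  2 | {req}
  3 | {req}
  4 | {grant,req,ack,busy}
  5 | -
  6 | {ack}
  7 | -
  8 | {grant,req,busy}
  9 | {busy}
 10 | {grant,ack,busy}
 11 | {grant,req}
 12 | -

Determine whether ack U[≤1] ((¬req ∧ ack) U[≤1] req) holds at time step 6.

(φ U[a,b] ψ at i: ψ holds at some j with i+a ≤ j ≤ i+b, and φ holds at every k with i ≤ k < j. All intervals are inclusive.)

Need some j in [6,7] with ((¬req ∧ ack) U[≤1] req), and ack at every k in [6,j-1].
  j=6: ((¬req ∧ ack) U[≤1] req) — fails.
  j=7: ((¬req ∧ ack) U[≤1] req) — fails.
No j in the window works → until fails.

Does not hold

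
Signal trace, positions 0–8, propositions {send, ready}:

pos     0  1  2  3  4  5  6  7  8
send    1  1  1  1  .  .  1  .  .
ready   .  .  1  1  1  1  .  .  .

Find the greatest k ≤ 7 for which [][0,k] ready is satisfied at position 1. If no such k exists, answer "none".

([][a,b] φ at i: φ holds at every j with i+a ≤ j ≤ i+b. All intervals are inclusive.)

none

ready must hold from j=1 onward; find where it first fails.
  j=1: fails → no k works.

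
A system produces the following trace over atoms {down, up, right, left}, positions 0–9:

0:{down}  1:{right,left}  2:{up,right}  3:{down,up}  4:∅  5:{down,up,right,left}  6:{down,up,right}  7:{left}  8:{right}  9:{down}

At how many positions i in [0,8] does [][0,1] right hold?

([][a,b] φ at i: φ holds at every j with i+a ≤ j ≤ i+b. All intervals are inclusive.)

2

Evaluate at each i in [0,8]:
  i=0: ✗ (fails at j=0)
  i=1: ✓ (all of [1,2])
  i=2: ✗ (fails at j=3)
  i=3: ✗ (fails at j=3)
  i=4: ✗ (fails at j=4)
  i=5: ✓ (all of [5,6])
  i=6: ✗ (fails at j=7)
  i=7: ✗ (fails at j=7)
  i=8: ✗ (fails at j=9)
Positions where it holds: {1, 5} → 2.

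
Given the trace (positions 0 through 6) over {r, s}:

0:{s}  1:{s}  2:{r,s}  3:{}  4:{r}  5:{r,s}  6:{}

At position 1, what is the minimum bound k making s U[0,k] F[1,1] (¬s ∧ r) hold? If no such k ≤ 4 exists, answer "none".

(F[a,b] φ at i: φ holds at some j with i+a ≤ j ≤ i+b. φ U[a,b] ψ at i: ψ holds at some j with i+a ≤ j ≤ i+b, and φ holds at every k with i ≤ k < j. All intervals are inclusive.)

Need earliest j ≥ 1 with F[1,1] (¬s ∧ r), and s at every k in [1,j-1].
  j=1: rhs fails.
  j=2: rhs fails.
  j=3: rhs holds; lhs holds on [1,2]. k = 2.

2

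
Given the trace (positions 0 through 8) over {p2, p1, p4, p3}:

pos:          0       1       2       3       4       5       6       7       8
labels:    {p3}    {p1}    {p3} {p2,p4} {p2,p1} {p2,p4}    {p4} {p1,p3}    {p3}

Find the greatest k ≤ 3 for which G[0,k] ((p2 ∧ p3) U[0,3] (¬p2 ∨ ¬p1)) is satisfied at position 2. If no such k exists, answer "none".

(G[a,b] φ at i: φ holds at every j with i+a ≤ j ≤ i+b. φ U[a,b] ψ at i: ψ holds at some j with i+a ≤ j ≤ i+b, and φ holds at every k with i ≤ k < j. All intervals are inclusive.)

1

((p2 ∧ p3) U[0,3] (¬p2 ∨ ¬p1)) must hold from j=2 onward; find where it first fails.
  j=2: holds
  j=3: holds
  j=4: fails
Holds on [2,3], so largest k = 1.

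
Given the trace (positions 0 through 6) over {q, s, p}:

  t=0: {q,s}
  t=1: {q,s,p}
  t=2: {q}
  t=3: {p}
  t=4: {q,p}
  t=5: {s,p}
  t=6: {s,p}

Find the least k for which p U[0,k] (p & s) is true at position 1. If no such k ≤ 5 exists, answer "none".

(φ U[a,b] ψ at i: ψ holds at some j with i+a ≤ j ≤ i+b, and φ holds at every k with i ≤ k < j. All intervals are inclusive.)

Need earliest j ≥ 1 with (p & s), and p at every k in [1,j-1].
  j=1: rhs holds (empty prefix). k = 0.

0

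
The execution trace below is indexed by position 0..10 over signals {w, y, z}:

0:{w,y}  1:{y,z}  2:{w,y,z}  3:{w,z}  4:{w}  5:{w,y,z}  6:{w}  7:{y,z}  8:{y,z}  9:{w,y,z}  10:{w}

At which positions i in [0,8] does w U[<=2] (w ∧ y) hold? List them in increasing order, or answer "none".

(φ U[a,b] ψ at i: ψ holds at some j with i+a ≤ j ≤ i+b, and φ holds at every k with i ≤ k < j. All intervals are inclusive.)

Evaluate at each i in [0,8]:
  i=0: ✓ (rhs at j=0)
  i=1: ✗ (lhs fails at k=1 before rhs at j=2)
  i=2: ✓ (rhs at j=2)
  i=3: ✓ (rhs at j=5; lhs holds on [3,4])
  i=4: ✓ (rhs at j=5; lhs holds on [4,4])
  i=5: ✓ (rhs at j=5)
  i=6: ✗ (no rhs in [6,8])
  i=7: ✗ (lhs fails at k=7 before rhs at j=9)
  i=8: ✗ (lhs fails at k=8 before rhs at j=9)

0, 2, 3, 4, 5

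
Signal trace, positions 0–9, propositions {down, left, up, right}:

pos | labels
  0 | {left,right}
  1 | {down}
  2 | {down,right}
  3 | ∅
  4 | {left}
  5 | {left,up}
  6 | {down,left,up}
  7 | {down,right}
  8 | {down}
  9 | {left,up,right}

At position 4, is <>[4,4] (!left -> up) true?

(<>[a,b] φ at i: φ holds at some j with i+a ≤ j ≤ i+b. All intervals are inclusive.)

Does not hold

Check (!left -> up) at each j in [8,8]:
  j=8: false
No position in the window satisfies it → formula fails.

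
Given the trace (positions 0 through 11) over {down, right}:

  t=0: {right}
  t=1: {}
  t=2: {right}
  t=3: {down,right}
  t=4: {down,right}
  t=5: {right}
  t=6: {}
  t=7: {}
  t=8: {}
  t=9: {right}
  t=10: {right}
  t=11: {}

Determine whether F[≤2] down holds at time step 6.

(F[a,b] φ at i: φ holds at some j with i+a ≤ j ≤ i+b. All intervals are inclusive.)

False

Check down at each j in [6,8]:
  j=6: false
  j=7: false
  j=8: false
No position in the window satisfies it → formula fails.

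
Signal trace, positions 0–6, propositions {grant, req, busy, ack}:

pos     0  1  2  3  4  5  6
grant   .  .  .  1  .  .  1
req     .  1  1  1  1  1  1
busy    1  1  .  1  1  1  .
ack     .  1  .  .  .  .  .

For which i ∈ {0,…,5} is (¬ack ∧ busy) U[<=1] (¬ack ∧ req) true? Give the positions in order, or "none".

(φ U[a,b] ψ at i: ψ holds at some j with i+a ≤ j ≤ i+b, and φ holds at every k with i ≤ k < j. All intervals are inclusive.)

Evaluate at each i in [0,5]:
  i=0: ✗ (no rhs in [0,1])
  i=1: ✗ (lhs fails at k=1 before rhs at j=2)
  i=2: ✓ (rhs at j=2)
  i=3: ✓ (rhs at j=3)
  i=4: ✓ (rhs at j=4)
  i=5: ✓ (rhs at j=5)

2, 3, 4, 5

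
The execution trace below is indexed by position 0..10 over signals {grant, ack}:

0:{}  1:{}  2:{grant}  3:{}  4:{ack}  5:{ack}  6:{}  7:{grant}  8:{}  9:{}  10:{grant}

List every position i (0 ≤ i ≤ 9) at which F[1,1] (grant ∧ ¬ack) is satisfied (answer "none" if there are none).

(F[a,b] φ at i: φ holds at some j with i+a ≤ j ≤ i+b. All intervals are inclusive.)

1, 6, 9

Evaluate at each i in [0,9]:
  i=0: ✗ (none in [1,1])
  i=1: ✓ (witness j=2)
  i=2: ✗ (none in [3,3])
  i=3: ✗ (none in [4,4])
  i=4: ✗ (none in [5,5])
  i=5: ✗ (none in [6,6])
  i=6: ✓ (witness j=7)
  i=7: ✗ (none in [8,8])
  i=8: ✗ (none in [9,9])
  i=9: ✓ (witness j=10)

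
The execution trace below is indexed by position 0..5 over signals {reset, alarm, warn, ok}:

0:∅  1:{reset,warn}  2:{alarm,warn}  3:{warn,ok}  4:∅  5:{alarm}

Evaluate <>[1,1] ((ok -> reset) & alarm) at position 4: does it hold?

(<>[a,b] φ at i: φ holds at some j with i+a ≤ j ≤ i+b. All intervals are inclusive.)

Holds

Check ((ok -> reset) & alarm) at each j in [5,5]:
  j=5: true
Found at j=5 → formula holds.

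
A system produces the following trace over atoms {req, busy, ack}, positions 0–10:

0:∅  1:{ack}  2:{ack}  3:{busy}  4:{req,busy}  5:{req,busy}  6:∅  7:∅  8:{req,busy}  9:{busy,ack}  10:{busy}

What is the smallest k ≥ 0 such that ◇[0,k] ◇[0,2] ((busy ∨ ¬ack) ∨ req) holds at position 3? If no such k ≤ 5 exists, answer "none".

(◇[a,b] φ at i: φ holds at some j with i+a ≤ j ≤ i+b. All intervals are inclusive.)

0

Scan j = 3,4,… for ◇[0,2] ((busy ∨ ¬ack) ∨ req):
  j=3: holds
First hit at j=3, so smallest k = 3-3 = 0.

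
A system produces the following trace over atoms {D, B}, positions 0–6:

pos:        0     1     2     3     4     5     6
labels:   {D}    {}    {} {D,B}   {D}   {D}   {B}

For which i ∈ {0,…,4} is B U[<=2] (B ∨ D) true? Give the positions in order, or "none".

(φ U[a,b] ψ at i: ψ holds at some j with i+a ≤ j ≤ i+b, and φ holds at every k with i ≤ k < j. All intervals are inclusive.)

0, 3, 4

Evaluate at each i in [0,4]:
  i=0: ✓ (rhs at j=0)
  i=1: ✗ (lhs fails at k=1 before rhs at j=3)
  i=2: ✗ (lhs fails at k=2 before rhs at j=3)
  i=3: ✓ (rhs at j=3)
  i=4: ✓ (rhs at j=4)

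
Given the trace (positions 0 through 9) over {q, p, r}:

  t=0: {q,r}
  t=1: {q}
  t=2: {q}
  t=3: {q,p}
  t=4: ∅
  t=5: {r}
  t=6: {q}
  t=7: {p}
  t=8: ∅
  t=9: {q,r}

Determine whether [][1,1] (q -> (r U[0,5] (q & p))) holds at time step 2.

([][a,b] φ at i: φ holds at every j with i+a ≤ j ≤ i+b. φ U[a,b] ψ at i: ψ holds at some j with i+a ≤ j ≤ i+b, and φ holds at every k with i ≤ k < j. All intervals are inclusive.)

Check (q -> (r U[0,5] (q & p))) at every j in [3,3]:
  j=3: antecedent true; consequent holds → ✓
All positions satisfy it → formula holds.

True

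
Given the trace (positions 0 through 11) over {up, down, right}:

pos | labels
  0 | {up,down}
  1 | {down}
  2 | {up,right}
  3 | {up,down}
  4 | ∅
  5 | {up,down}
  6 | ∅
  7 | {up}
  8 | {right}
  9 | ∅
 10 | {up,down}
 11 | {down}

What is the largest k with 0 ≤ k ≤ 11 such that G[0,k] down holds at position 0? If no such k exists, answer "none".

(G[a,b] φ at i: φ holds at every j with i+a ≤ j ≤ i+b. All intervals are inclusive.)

1

down must hold from j=0 onward; find where it first fails.
  j=0: holds
  j=1: holds
  j=2: fails
Holds on [0,1], so largest k = 1.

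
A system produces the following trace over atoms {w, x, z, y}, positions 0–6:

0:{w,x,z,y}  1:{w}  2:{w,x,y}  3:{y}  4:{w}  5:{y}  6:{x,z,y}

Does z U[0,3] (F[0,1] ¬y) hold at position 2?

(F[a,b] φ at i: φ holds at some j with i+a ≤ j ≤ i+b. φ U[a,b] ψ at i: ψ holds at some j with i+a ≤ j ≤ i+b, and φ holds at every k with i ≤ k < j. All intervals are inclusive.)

No

Need some j in [2,5] with F[0,1] ¬y, and z at every k in [2,j-1].
  j=2: F[0,1] ¬y — fails (none in [2,3]).
  j=3: F[0,1] ¬y holds, but z fails at k=2 → not this j.
  j=4: F[0,1] ¬y holds, but z fails at k=2 → not this j.
  j=5: F[0,1] ¬y — fails (none in [5,6]).
No j in the window works → until fails.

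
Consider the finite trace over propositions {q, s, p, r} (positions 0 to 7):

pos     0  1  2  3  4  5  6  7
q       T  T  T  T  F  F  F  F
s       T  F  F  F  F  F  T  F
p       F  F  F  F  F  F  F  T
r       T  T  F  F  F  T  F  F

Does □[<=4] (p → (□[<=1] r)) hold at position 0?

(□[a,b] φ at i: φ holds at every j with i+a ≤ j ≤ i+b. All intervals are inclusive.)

Check (p → (□[<=1] r)) at every j in [0,4]:
  j=0: antecedent false → ✓
  j=1: antecedent false → ✓
  j=2: antecedent false → ✓
  j=3: antecedent false → ✓
  j=4: antecedent false → ✓
All positions satisfy it → formula holds.

Yes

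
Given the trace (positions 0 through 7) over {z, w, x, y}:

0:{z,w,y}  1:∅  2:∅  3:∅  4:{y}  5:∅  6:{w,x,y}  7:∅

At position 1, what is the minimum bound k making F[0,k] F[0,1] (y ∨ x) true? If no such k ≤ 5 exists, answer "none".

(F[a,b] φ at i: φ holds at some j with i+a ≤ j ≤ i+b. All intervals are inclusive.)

Scan j = 1,2,… for F[0,1] (y ∨ x):
  j=1: fails
  j=2: fails
  j=3: holds
First hit at j=3, so smallest k = 3-1 = 2.

2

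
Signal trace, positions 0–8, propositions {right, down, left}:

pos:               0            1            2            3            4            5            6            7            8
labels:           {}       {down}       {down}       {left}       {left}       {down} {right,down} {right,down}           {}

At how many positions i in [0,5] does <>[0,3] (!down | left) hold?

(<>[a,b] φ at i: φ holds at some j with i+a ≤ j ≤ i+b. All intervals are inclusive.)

6

Evaluate at each i in [0,5]:
  i=0: ✓ (witness j=0)
  i=1: ✓ (witness j=3)
  i=2: ✓ (witness j=3)
  i=3: ✓ (witness j=3)
  i=4: ✓ (witness j=4)
  i=5: ✓ (witness j=8)
Positions where it holds: {0, 1, 2, 3, 4, 5} → 6.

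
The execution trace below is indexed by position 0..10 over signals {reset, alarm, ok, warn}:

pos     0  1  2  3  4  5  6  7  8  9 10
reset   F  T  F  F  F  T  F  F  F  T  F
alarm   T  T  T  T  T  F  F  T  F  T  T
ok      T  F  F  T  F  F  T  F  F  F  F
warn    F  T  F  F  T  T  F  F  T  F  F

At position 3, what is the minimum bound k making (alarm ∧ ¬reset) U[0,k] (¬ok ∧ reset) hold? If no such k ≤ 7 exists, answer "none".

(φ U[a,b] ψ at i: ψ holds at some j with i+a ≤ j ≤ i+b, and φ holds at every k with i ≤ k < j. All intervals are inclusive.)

Need earliest j ≥ 3 with (¬ok ∧ reset), and (alarm ∧ ¬reset) at every k in [3,j-1].
  j=3: rhs fails.
  j=4: rhs fails.
  j=5: rhs holds; lhs holds on [3,4]. k = 2.

2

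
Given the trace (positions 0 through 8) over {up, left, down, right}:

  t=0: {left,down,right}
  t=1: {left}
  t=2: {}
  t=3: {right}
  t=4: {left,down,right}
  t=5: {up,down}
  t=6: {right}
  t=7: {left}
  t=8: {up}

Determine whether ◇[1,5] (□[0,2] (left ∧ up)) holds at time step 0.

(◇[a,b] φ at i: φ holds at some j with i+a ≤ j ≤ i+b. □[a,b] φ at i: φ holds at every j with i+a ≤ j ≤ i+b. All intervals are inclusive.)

No

Check □[0,2] (left ∧ up) at each j in [1,5]:
  j=1: fails at 1
  j=2: fails at 2
  j=3: fails at 3
  j=4: fails at 4
  j=5: fails at 5
No position in the window satisfies it → formula fails.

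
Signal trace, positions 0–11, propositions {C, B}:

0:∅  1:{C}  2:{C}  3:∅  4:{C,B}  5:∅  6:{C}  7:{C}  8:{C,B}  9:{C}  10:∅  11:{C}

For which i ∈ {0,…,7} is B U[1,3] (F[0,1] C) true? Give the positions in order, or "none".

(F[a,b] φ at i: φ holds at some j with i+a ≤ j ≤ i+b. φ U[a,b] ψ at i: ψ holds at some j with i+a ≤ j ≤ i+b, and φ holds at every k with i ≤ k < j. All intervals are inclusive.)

4

Evaluate at each i in [0,7]:
  i=0: ✗ (lhs fails at k=0 before rhs at j=1)
  i=1: ✗ (lhs fails at k=1 before rhs at j=2)
  i=2: ✗ (lhs fails at k=2 before rhs at j=3)
  i=3: ✗ (lhs fails at k=3 before rhs at j=4)
  i=4: ✓ (rhs at j=5; lhs holds on [4,4])
  i=5: ✗ (lhs fails at k=5 before rhs at j=6)
  i=6: ✗ (lhs fails at k=6 before rhs at j=7)
  i=7: ✗ (lhs fails at k=7 before rhs at j=8)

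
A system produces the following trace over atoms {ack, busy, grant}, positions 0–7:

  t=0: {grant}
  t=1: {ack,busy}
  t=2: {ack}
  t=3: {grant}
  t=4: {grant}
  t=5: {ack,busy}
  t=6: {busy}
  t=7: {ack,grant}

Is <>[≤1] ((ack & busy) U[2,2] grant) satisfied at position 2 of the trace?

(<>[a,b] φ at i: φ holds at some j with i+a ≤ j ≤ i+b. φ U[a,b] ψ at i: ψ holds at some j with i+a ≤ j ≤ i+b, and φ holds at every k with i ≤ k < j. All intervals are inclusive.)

No

Check ((ack & busy) U[2,2] grant) at each j in [2,3]:
  j=2: fails
  j=3: fails
No position in the window satisfies it → formula fails.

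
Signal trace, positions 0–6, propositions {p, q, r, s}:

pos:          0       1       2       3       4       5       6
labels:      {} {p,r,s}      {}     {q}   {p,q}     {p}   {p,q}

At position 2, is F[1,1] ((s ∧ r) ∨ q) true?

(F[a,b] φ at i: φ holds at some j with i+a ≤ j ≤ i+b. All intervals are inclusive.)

Holds

Check ((s ∧ r) ∨ q) at each j in [3,3]:
  j=3: true
Found at j=3 → formula holds.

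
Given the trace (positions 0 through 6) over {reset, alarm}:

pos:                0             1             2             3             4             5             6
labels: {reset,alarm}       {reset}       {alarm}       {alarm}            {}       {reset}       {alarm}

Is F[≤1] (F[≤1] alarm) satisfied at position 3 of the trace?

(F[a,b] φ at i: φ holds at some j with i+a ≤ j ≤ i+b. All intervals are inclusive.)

Holds

Check F[≤1] alarm at each j in [3,4]:
  j=3: holds (witness at 3)
  j=4: fails (none in [4,5])
Found at j=3 → formula holds.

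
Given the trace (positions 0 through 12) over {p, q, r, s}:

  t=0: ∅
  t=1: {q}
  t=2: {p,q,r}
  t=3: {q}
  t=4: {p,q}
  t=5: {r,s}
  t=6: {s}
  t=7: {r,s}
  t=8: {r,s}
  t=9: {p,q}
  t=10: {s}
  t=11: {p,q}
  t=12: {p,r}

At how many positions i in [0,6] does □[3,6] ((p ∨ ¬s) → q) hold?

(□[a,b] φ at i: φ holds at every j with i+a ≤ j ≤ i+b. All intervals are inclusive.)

6

Evaluate at each i in [0,6]:
  i=0: ✓ (all of [3,6])
  i=1: ✓ (all of [4,7])
  i=2: ✓ (all of [5,8])
  i=3: ✓ (all of [6,9])
  i=4: ✓ (all of [7,10])
  i=5: ✓ (all of [8,11])
  i=6: ✗ (fails at j=12)
Positions where it holds: {0, 1, 2, 3, 4, 5} → 6.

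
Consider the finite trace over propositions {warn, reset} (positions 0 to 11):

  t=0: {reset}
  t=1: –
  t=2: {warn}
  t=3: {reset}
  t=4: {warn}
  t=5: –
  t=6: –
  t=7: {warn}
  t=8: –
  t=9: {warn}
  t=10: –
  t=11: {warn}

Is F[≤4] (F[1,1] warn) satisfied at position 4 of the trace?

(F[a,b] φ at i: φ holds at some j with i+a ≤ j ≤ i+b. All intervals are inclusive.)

Check F[1,1] warn at each j in [4,8]:
  j=4: fails (none in [5,5])
  j=5: fails (none in [6,6])
  j=6: holds (witness at 7)
  j=7: fails (none in [8,8])
  j=8: holds (witness at 9)
Found at j=6 → formula holds.

Yes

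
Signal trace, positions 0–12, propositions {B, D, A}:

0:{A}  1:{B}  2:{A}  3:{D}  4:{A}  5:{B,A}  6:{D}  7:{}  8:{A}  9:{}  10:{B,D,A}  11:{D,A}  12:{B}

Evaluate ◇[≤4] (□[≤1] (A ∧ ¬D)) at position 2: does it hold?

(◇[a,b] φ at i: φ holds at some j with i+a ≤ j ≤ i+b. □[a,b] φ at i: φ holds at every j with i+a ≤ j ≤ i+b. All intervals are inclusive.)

Check □[≤1] (A ∧ ¬D) at each j in [2,6]:
  j=2: fails at 3
  j=3: fails at 3
  j=4: holds on [4,5]
  j=5: fails at 6
  j=6: fails at 6
Found at j=4 → formula holds.

True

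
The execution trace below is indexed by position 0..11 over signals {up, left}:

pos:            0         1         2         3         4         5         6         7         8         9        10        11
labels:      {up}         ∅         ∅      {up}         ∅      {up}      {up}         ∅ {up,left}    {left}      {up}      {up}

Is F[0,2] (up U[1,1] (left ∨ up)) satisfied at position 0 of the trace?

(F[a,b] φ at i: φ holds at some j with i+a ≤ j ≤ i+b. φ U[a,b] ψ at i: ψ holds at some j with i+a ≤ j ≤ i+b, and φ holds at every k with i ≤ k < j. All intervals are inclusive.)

False

Check (up U[1,1] (left ∨ up)) at each j in [0,2]:
  j=0: fails
  j=1: fails
  j=2: fails
No position in the window satisfies it → formula fails.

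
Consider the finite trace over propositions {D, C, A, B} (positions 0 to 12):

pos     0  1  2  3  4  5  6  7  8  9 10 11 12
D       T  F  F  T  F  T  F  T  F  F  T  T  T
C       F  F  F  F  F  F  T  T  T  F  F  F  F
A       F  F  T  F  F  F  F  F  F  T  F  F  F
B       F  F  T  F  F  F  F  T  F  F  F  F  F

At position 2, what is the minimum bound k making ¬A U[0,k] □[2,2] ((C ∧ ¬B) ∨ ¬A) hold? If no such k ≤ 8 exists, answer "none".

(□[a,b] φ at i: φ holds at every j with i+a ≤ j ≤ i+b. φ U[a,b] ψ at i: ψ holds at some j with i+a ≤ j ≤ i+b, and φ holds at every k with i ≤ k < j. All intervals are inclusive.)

0

Need earliest j ≥ 2 with □[2,2] ((C ∧ ¬B) ∨ ¬A), and ¬A at every k in [2,j-1].
  j=2: rhs holds (empty prefix). k = 0.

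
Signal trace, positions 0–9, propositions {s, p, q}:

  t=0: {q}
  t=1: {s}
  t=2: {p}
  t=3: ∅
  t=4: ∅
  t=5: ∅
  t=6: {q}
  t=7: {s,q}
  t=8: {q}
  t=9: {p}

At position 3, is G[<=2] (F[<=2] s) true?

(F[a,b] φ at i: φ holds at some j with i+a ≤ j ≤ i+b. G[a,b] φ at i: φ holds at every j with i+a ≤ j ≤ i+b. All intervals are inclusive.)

Check F[<=2] s at every j in [3,5]:
  j=3: fails (none in [3,5])
  j=4: fails (none in [4,6])
  j=5: holds (witness at 7)
Fails at j=3 → formula fails.

Does not hold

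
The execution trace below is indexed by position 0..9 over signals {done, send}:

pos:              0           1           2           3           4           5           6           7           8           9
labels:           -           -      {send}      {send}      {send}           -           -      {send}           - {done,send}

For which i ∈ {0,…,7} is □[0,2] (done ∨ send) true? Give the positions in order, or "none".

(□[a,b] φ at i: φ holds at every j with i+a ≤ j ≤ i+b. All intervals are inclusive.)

2

Evaluate at each i in [0,7]:
  i=0: ✗ (fails at j=0)
  i=1: ✗ (fails at j=1)
  i=2: ✓ (all of [2,4])
  i=3: ✗ (fails at j=5)
  i=4: ✗ (fails at j=5)
  i=5: ✗ (fails at j=5)
  i=6: ✗ (fails at j=6)
  i=7: ✗ (fails at j=8)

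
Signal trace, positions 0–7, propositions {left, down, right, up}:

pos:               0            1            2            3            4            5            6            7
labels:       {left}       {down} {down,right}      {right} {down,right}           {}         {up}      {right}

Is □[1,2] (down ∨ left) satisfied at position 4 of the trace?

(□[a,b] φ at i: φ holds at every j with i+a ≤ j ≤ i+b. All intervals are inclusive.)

No

Check (down ∨ left) at every j in [5,6]:
  j=5: false
  j=6: false
Fails at j=5 → formula fails.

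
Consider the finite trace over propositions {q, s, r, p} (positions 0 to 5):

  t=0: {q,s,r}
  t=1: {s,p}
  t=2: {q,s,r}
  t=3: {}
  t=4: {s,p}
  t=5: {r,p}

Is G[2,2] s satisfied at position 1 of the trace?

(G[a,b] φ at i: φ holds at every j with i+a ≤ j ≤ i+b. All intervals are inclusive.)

False

Check s at every j in [3,3]:
  j=3: false
Fails at j=3 → formula fails.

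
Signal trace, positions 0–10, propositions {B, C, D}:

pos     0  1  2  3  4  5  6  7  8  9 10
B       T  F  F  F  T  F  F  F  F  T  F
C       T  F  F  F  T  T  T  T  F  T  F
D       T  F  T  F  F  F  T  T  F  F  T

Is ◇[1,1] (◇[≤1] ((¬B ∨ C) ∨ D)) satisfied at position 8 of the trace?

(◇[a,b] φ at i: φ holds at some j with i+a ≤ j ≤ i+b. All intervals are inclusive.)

Yes

Check ◇[≤1] ((¬B ∨ C) ∨ D) at each j in [9,9]:
  j=9: holds (witness at 9)
Found at j=9 → formula holds.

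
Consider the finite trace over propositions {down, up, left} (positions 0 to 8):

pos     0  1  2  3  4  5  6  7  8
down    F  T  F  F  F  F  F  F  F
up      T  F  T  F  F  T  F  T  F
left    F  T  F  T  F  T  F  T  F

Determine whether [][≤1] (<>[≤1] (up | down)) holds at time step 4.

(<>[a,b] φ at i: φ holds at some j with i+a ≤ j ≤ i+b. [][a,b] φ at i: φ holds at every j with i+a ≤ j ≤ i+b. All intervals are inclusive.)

True

Check <>[≤1] (up | down) at every j in [4,5]:
  j=4: holds (witness at 5)
  j=5: holds (witness at 5)
All positions satisfy it → formula holds.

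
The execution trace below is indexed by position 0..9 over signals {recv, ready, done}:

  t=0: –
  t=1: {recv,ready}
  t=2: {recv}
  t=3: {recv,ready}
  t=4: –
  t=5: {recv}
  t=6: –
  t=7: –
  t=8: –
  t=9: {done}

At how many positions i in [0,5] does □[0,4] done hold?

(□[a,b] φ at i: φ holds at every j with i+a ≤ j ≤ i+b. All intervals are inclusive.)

Evaluate at each i in [0,5]:
  i=0: ✗ (fails at j=0)
  i=1: ✗ (fails at j=1)
  i=2: ✗ (fails at j=2)
  i=3: ✗ (fails at j=3)
  i=4: ✗ (fails at j=4)
  i=5: ✗ (fails at j=5)
Positions where it holds: {} → 0.

0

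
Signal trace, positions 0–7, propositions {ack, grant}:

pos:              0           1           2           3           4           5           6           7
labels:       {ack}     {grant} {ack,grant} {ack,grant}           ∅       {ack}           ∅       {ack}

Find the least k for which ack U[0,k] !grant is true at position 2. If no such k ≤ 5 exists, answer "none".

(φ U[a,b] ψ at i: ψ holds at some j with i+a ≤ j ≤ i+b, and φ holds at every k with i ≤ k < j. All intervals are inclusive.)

2

Need earliest j ≥ 2 with !grant, and ack at every k in [2,j-1].
  j=2: rhs fails.
  j=3: rhs fails.
  j=4: rhs holds; lhs holds on [2,3]. k = 2.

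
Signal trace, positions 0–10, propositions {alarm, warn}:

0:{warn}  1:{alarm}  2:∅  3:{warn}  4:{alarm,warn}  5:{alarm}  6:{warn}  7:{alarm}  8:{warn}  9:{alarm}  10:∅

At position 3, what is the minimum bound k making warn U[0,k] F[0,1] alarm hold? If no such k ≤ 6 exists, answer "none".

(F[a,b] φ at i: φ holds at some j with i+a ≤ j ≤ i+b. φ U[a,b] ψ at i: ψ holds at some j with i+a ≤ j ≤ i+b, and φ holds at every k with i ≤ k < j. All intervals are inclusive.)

Need earliest j ≥ 3 with F[0,1] alarm, and warn at every k in [3,j-1].
  j=3: rhs holds (empty prefix). k = 0.

0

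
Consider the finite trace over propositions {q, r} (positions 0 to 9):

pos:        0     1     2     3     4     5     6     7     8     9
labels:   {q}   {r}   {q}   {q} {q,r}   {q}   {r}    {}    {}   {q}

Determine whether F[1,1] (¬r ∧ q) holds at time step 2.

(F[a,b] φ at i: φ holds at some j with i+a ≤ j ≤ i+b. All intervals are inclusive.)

Check (¬r ∧ q) at each j in [3,3]:
  j=3: true
Found at j=3 → formula holds.

Yes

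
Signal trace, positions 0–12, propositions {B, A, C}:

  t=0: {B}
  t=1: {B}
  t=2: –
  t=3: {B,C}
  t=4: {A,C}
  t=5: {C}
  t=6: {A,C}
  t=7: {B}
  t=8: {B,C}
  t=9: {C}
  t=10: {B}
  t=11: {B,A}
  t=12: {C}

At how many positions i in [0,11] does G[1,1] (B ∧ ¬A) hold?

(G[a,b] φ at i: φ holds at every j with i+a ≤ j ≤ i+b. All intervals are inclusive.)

Evaluate at each i in [0,11]:
  i=0: ✓ (all of [1,1])
  i=1: ✗ (fails at j=2)
  i=2: ✓ (all of [3,3])
  i=3: ✗ (fails at j=4)
  i=4: ✗ (fails at j=5)
  i=5: ✗ (fails at j=6)
  i=6: ✓ (all of [7,7])
  i=7: ✓ (all of [8,8])
  i=8: ✗ (fails at j=9)
  i=9: ✓ (all of [10,10])
  i=10: ✗ (fails at j=11)
  i=11: ✗ (fails at j=12)
Positions where it holds: {0, 2, 6, 7, 9} → 5.

5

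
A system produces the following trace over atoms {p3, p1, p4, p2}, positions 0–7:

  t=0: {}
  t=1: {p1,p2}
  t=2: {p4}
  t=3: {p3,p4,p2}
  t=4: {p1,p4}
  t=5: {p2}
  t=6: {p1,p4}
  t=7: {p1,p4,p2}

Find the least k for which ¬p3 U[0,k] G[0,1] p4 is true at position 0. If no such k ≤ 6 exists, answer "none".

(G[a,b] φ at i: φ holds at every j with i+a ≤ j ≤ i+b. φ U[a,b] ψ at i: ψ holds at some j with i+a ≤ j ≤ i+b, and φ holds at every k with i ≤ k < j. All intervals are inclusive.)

Need earliest j ≥ 0 with G[0,1] p4, and ¬p3 at every k in [0,j-1].
  j=0: rhs fails.
  j=1: rhs fails.
  j=2: rhs holds; lhs holds on [0,1]. k = 2.

2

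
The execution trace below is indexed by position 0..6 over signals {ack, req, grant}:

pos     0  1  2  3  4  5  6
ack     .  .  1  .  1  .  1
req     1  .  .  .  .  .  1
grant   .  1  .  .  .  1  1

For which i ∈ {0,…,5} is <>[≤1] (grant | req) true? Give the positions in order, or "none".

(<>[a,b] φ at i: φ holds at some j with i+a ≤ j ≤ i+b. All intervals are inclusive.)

Evaluate at each i in [0,5]:
  i=0: ✓ (witness j=0)
  i=1: ✓ (witness j=1)
  i=2: ✗ (none in [2,3])
  i=3: ✗ (none in [3,4])
  i=4: ✓ (witness j=5)
  i=5: ✓ (witness j=5)

0, 1, 4, 5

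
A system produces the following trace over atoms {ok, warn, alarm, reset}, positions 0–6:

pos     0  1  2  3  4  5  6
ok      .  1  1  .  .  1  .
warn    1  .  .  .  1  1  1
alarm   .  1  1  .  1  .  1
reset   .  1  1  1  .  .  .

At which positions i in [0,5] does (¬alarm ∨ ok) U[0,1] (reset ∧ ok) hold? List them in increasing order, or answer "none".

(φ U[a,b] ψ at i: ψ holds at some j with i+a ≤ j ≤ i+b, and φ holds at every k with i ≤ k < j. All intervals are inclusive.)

0, 1, 2

Evaluate at each i in [0,5]:
  i=0: ✓ (rhs at j=1; lhs holds on [0,0])
  i=1: ✓ (rhs at j=1)
  i=2: ✓ (rhs at j=2)
  i=3: ✗ (no rhs in [3,4])
  i=4: ✗ (no rhs in [4,5])
  i=5: ✗ (no rhs in [5,6])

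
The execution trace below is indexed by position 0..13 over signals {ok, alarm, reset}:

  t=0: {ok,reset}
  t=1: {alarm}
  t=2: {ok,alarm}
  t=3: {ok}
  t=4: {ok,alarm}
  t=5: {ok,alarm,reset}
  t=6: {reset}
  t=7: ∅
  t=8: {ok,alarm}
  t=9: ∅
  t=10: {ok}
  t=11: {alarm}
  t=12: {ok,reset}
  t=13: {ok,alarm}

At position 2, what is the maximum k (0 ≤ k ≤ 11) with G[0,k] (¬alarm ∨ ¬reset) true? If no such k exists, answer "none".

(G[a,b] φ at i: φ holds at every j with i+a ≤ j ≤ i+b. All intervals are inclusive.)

(¬alarm ∨ ¬reset) must hold from j=2 onward; find where it first fails.
  j=2: holds
  j=3: holds
  j=4: holds
  j=5: fails
Holds on [2,4], so largest k = 2.

2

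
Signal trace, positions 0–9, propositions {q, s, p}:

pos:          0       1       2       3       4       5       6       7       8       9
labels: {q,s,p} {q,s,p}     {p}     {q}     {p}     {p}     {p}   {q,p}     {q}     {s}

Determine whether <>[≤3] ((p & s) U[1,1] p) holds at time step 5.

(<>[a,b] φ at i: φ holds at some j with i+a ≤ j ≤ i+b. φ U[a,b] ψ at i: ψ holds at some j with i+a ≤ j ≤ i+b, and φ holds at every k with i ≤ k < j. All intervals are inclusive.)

Check ((p & s) U[1,1] p) at each j in [5,8]:
  j=5: fails
  j=6: fails
  j=7: fails
  j=8: fails
No position in the window satisfies it → formula fails.

Does not hold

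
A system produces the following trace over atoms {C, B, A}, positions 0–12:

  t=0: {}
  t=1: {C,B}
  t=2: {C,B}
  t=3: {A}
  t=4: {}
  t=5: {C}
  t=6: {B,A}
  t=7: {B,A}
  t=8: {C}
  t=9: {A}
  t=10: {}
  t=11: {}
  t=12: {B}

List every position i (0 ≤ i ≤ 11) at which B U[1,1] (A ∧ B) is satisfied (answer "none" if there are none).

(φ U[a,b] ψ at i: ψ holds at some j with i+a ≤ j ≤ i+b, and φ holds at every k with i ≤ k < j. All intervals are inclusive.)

6

Evaluate at each i in [0,11]:
  i=0: ✗ (no rhs in [1,1])
  i=1: ✗ (no rhs in [2,2])
  i=2: ✗ (no rhs in [3,3])
  i=3: ✗ (no rhs in [4,4])
  i=4: ✗ (no rhs in [5,5])
  i=5: ✗ (lhs fails at k=5 before rhs at j=6)
  i=6: ✓ (rhs at j=7; lhs holds on [6,6])
  i=7: ✗ (no rhs in [8,8])
  i=8: ✗ (no rhs in [9,9])
  i=9: ✗ (no rhs in [10,10])
  i=10: ✗ (no rhs in [11,11])
  i=11: ✗ (no rhs in [12,12])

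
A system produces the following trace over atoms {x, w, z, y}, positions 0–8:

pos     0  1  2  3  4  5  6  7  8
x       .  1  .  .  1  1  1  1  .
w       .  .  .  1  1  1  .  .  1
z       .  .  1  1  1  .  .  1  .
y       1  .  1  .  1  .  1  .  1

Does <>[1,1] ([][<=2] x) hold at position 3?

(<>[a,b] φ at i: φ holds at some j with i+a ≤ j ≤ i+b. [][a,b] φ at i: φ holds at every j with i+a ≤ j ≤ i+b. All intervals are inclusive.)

Check [][<=2] x at each j in [4,4]:
  j=4: holds on [4,6]
Found at j=4 → formula holds.

Yes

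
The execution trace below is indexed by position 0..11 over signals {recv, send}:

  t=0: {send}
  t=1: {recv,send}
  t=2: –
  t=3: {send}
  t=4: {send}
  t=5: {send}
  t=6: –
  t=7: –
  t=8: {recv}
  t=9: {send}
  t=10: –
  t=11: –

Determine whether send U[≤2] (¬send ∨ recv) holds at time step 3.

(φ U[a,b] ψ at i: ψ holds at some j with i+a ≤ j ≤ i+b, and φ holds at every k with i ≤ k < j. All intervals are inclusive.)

Does not hold

Need some j in [3,5] with (¬send ∨ recv), and send at every k in [3,j-1].
  j=3: (¬send ∨ recv) false.
  j=4: (¬send ∨ recv) false.
  j=5: (¬send ∨ recv) false.
No j in the window works → until fails.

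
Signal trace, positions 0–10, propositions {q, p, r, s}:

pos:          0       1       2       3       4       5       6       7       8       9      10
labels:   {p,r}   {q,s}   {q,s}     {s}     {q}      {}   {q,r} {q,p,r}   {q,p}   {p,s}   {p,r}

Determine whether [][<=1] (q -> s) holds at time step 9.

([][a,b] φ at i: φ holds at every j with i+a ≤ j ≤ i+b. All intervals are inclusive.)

Check (q -> s) at every j in [9,10]:
  j=9: antecedent false → ✓
  j=10: antecedent false → ✓
All positions satisfy it → formula holds.

True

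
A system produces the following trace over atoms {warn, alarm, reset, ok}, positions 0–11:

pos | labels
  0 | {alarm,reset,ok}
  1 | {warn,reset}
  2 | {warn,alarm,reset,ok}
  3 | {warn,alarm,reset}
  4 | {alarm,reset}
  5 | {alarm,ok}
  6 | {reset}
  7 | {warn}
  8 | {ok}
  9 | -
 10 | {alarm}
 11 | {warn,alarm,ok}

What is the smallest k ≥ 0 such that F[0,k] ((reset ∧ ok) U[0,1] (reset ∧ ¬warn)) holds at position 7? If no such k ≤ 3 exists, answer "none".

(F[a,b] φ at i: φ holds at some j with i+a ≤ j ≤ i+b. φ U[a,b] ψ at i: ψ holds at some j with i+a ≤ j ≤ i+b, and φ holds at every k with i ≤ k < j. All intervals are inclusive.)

Scan j = 7,8,… for ((reset ∧ ok) U[0,1] (reset ∧ ¬warn)):
  j=7: fails
  j=8: fails
  j=9: fails
  j=10: fails
No j in [7,10] satisfies it → none.

none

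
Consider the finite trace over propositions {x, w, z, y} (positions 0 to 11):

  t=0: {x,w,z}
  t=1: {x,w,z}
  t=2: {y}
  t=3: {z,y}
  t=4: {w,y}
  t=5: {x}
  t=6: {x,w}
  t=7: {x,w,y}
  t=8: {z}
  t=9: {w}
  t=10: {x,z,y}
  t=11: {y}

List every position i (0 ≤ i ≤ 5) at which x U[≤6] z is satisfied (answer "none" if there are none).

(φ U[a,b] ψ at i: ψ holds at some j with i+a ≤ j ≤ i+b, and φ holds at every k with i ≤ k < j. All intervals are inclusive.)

0, 1, 3, 5

Evaluate at each i in [0,5]:
  i=0: ✓ (rhs at j=0)
  i=1: ✓ (rhs at j=1)
  i=2: ✗ (lhs fails at k=2 before rhs at j=3)
  i=3: ✓ (rhs at j=3)
  i=4: ✗ (lhs fails at k=4 before rhs at j=8)
  i=5: ✓ (rhs at j=8; lhs holds on [5,7])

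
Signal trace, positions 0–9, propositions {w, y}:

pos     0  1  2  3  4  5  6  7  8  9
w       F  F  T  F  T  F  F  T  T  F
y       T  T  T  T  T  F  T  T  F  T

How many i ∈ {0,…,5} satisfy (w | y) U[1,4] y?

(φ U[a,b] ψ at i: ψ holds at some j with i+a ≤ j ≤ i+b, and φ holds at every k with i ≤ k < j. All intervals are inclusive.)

Evaluate at each i in [0,5]:
  i=0: ✓ (rhs at j=1; lhs holds on [0,0])
  i=1: ✓ (rhs at j=2; lhs holds on [1,1])
  i=2: ✓ (rhs at j=3; lhs holds on [2,2])
  i=3: ✓ (rhs at j=4; lhs holds on [3,3])
  i=4: ✗ (lhs fails at k=5 before rhs at j=6)
  i=5: ✗ (lhs fails at k=5 before rhs at j=6)
Positions where it holds: {0, 1, 2, 3} → 4.

4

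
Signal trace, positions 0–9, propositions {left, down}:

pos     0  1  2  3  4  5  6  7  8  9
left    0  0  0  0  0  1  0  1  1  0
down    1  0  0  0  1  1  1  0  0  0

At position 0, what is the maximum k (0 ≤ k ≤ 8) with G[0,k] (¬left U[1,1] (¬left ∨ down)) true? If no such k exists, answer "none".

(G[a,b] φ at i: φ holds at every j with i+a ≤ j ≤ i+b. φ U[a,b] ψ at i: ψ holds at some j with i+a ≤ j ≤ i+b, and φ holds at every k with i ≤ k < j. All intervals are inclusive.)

4

(¬left U[1,1] (¬left ∨ down)) must hold from j=0 onward; find where it first fails.
  j=0: holds
  j=1: holds
  j=2: holds
  j=3: holds
  j=4: holds
  j=5: fails
Holds on [0,4], so largest k = 4.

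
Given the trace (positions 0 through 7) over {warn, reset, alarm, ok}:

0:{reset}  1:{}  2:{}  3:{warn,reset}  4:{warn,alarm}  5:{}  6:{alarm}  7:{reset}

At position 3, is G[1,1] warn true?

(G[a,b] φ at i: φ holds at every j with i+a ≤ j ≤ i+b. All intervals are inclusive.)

True

Check warn at every j in [4,4]:
  j=4: true
All positions satisfy it → formula holds.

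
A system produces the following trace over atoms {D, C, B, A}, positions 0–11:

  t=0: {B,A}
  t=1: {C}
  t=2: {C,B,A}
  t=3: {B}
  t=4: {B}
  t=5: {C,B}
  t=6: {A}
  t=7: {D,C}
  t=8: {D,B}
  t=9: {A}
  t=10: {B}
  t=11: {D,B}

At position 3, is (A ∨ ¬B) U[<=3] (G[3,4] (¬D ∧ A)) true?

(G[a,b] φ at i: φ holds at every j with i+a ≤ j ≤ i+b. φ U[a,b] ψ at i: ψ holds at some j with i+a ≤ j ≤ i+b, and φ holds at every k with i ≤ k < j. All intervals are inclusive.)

Need some j in [3,6] with G[3,4] (¬D ∧ A), and (A ∨ ¬B) at every k in [3,j-1].
  j=3: G[3,4] (¬D ∧ A) — fails at 7.
  j=4: G[3,4] (¬D ∧ A) — fails at 7.
  j=5: G[3,4] (¬D ∧ A) — fails at 8.
  j=6: G[3,4] (¬D ∧ A) — fails at 10.
No j in the window works → until fails.

False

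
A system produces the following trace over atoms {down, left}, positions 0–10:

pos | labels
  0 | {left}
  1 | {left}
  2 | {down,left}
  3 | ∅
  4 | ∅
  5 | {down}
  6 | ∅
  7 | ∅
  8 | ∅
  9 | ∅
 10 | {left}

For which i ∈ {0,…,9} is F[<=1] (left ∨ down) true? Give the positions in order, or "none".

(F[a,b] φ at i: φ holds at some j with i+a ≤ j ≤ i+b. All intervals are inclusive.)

Evaluate at each i in [0,9]:
  i=0: ✓ (witness j=0)
  i=1: ✓ (witness j=1)
  i=2: ✓ (witness j=2)
  i=3: ✗ (none in [3,4])
  i=4: ✓ (witness j=5)
  i=5: ✓ (witness j=5)
  i=6: ✗ (none in [6,7])
  i=7: ✗ (none in [7,8])
  i=8: ✗ (none in [8,9])
  i=9: ✓ (witness j=10)

0, 1, 2, 4, 5, 9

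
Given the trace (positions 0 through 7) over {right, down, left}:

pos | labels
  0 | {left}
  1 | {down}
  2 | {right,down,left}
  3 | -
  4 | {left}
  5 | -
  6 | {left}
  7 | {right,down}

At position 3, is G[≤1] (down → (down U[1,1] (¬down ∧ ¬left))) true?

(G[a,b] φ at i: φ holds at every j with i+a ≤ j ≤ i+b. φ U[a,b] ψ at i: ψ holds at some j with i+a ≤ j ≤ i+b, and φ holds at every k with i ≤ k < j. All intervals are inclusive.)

Check (down → (down U[1,1] (¬down ∧ ¬left))) at every j in [3,4]:
  j=3: antecedent false → ✓
  j=4: antecedent false → ✓
All positions satisfy it → formula holds.

Yes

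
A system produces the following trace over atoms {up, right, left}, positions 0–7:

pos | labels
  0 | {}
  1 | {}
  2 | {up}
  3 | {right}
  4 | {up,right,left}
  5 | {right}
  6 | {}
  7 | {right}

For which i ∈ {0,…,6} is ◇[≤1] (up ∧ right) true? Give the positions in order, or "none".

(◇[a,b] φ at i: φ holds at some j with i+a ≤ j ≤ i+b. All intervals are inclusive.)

Evaluate at each i in [0,6]:
  i=0: ✗ (none in [0,1])
  i=1: ✗ (none in [1,2])
  i=2: ✗ (none in [2,3])
  i=3: ✓ (witness j=4)
  i=4: ✓ (witness j=4)
  i=5: ✗ (none in [5,6])
  i=6: ✗ (none in [6,7])

3, 4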